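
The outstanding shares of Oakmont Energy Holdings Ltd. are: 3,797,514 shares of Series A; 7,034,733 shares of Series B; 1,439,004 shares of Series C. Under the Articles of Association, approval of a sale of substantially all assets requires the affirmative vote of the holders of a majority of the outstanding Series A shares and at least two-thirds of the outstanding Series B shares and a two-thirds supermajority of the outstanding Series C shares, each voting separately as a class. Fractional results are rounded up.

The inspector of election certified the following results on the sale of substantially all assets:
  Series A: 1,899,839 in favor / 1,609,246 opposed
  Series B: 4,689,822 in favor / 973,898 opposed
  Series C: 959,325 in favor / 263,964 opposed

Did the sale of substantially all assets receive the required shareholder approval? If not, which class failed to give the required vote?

Not approved — the Series C shares did not give the required vote.

Series A: a majority of 3797514 is 1898758; 1,898,758 required, 1,899,839 in favor — approved.
Series B: 2/3 of 7034733 = 4689822; 4,689,822 required, 4,689,822 in favor — approved.
Series C: 2/3 of 1439004 = 959336; 959,336 required, 959,325 in favor — not approved.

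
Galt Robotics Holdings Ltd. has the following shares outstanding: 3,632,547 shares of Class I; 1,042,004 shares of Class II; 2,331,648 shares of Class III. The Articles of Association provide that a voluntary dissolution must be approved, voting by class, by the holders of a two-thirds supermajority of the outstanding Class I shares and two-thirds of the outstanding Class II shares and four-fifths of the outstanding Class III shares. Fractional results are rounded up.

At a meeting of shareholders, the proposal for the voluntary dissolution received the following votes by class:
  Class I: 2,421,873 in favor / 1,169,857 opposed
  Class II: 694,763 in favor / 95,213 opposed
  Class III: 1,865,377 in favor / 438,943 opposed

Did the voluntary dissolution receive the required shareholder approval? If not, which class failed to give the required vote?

Class I: 2/3 of 3632547 = 2421698; 2,421,698 required, 2,421,873 in favor — approved.
Class II: 2/3 of 1042004 = 694669.33, rounded up to 694670; 694,670 required, 694,763 in favor — approved.
Class III: 4/5 of 2331648 = 1865318.40, rounded up to 1865319; 1,865,319 required, 1,865,377 in favor — approved.

Approved — every class gave the required vote.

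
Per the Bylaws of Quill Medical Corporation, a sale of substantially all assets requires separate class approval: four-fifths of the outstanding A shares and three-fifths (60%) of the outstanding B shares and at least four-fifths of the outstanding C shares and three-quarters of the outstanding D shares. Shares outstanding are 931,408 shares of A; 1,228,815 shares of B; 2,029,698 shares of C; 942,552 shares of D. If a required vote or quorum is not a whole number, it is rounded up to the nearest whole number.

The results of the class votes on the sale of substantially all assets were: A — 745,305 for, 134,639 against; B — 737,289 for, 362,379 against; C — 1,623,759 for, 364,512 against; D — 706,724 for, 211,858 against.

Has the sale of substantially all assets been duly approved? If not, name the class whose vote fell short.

Not approved — the D shares did not give the required vote.

A: 4/5 of 931408 = 745126.40, rounded up to 745127; 745,127 required, 745,305 in favor — approved.
B: 3/5 of 1228815 = 737289; 737,289 required, 737,289 in favor — approved.
C: 4/5 of 2029698 = 1623758.40, rounded up to 1623759; 1,623,759 required, 1,623,759 in favor — approved.
D: 3/4 of 942552 = 706914; 706,914 required, 706,724 in favor — not approved.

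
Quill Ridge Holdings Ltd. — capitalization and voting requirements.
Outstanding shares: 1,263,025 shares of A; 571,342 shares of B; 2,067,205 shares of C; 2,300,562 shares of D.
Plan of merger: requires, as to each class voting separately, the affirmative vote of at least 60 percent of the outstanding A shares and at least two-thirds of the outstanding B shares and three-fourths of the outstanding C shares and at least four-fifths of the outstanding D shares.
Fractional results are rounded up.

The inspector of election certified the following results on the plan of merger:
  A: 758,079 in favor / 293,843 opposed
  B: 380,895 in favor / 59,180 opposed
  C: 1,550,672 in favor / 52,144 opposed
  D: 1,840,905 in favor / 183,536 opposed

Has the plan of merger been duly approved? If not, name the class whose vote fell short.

A: 3/5 of 1263025 = 757815; 757,815 required, 758,079 in favor — approved.
B: 2/3 of 571342 = 380894.67, rounded up to 380895; 380,895 required, 380,895 in favor — approved.
C: 3/4 of 2067205 = 1550403.75, rounded up to 1550404; 1,550,404 required, 1,550,672 in favor — approved.
D: 4/5 of 2300562 = 1840449.60, rounded up to 1840450; 1,840,450 required, 1,840,905 in favor — approved.

Approved — every class gave the required vote.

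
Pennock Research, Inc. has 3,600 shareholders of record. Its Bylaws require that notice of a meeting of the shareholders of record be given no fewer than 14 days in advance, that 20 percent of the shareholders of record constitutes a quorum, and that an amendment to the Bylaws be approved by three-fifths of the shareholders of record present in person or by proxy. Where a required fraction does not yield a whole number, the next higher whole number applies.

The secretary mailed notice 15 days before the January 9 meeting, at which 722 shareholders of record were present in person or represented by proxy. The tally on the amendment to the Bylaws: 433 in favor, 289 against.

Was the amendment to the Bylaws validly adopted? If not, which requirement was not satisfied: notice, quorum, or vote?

Notice: 15 days given; 14 required. Satisfied.
Quorum: 20% of 3,600 = 720; 722 present. Satisfied.
Vote: requires three-fifths of those present (722); 3/5 of 722 = 433.20, rounded up to 434, so 434 needed; 433 in favor. Not satisfied.

Invalid — vote requirement not satisfied.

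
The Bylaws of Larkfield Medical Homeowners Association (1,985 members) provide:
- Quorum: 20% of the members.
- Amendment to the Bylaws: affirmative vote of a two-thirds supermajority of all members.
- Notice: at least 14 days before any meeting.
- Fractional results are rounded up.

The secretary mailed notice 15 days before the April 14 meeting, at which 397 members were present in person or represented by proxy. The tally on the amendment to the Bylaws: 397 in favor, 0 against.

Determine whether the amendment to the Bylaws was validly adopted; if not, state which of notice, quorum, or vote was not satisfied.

Notice: 15 days given; 14 required. Satisfied.
Quorum: 20% of 1,985 = 397; 397 present. Satisfied.
Vote: requires two-thirds of all members (1,985); 2/3 of 1985 = 1323.33, rounded up to 1324, so 1,324 needed; 397 in favor. Not satisfied.

Invalid — vote requirement not satisfied.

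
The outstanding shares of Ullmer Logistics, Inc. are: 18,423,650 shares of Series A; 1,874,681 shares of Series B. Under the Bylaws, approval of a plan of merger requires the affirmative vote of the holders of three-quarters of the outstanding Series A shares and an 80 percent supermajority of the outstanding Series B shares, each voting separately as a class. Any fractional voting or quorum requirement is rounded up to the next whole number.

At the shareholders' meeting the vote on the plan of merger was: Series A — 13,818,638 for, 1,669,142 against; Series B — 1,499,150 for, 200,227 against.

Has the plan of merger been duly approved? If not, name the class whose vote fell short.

Series A: 3/4 of 18423650 = 13817737.50, rounded up to 13817738; 13,817,738 required, 13,818,638 in favor — approved.
Series B: 4/5 of 1874681 = 1499744.80, rounded up to 1499745; 1,499,745 required, 1,499,150 in favor — not approved.

Not approved — the Series B shares did not give the required vote.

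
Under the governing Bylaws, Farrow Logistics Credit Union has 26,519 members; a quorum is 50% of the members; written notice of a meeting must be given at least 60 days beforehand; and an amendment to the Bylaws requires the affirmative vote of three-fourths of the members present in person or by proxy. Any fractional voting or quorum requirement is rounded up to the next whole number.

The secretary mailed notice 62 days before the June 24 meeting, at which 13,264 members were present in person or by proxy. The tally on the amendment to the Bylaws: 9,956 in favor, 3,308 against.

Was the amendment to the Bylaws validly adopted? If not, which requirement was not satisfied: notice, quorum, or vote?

Valid — all requirements satisfied.

Notice: 62 days given; 60 required. Satisfied.
Quorum: 50% of 26,519 = 13,259.50, rounded up to 13,260; 13,264 present. Satisfied.
Vote: requires three-fourths of those present (13,264); 3/4 of 13264 = 9948, so 9,948 needed; 9,956 in favor. Satisfied.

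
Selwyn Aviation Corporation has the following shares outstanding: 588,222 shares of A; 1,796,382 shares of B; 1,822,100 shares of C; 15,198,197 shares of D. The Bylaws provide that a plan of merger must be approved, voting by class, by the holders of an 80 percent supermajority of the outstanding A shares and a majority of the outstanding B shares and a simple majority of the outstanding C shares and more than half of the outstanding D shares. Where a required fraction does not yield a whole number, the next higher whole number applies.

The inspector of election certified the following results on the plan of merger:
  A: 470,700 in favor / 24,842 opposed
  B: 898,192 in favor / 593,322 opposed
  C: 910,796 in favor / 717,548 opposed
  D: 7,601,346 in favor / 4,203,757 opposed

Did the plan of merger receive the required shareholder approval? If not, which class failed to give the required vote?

A: 4/5 of 588222 = 470577.60, rounded up to 470578; 470,578 required, 470,700 in favor — approved.
B: a majority of 1796382 is 898192; 898,192 required, 898,192 in favor — approved.
C: a majority of 1822100 is 911051; 911,051 required, 910,796 in favor — not approved.
D: a majority of 15198197 is 7599099; 7,599,099 required, 7,601,346 in favor — approved.

Not approved — the C shares did not give the required vote.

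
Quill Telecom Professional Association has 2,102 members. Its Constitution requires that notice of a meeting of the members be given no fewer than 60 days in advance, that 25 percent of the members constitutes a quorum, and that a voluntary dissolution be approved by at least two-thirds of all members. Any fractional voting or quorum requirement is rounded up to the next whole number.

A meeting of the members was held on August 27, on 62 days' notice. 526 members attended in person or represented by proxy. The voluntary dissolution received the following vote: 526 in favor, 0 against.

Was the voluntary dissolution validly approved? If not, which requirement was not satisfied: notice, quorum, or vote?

Notice: 62 days given; 60 required. Satisfied.
Quorum: 25% of 2,102 = 525.50, rounded up to 526; 526 present. Satisfied.
Vote: requires two-thirds of all members (2,102); 2/3 of 2102 = 1401.33, rounded up to 1402, so 1,402 needed; 526 in favor. Not satisfied.

Invalid — vote requirement not satisfied.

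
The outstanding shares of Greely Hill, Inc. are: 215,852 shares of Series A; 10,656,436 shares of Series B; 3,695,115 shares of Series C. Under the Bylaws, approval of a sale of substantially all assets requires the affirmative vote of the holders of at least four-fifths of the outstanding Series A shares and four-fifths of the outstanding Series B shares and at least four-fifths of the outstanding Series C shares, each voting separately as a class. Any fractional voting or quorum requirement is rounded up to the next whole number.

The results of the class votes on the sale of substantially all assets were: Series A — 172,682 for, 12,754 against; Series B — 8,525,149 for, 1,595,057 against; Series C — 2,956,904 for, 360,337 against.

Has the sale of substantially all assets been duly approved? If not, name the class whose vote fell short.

Approved — every class gave the required vote.

Series A: 4/5 of 215852 = 172681.60, rounded up to 172682; 172,682 required, 172,682 in favor — approved.
Series B: 4/5 of 10656436 = 8525148.80, rounded up to 8525149; 8,525,149 required, 8,525,149 in favor — approved.
Series C: 4/5 of 3695115 = 2956092; 2,956,092 required, 2,956,904 in favor — approved.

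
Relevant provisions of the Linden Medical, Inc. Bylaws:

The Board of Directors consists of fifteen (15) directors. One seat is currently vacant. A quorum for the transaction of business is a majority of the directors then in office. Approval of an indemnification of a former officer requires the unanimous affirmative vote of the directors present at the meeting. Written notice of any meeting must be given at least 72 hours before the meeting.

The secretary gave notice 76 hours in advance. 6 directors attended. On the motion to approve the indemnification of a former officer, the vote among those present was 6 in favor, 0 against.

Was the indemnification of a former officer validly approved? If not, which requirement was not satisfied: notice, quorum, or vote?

Notice: 76 hours given; 72 required (76 ≥ 72). Satisfied.
Quorum: 6 present; quorum is 8. Not satisfied.
Vote: the indemnification of a former officer requires the unanimous vote of the directors present (6). Unanimous means all 6, so 6 affirmative votes are needed; 6 voted in favor. Satisfied. (Moot — without a quorum no business can be validly transacted.)

Invalid — quorum requirement not satisfied.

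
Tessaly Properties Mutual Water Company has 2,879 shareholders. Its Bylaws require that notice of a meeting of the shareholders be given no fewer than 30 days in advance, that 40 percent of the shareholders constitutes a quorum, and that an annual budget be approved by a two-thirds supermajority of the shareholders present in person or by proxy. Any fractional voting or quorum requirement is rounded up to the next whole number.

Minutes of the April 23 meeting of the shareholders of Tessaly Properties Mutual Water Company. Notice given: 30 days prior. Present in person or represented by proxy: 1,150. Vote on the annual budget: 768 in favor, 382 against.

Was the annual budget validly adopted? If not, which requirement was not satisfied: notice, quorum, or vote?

Invalid — quorum requirement not satisfied.

Notice: 30 days given; 30 required. Satisfied.
Quorum: 40% of 2,879 = 1,151.60, rounded up to 1,152; 1,150 present. Not satisfied.
Vote: requires two-thirds of those present (1,150); 2/3 of 1150 = 766.67, rounded up to 767, so 767 needed; 768 in favor. Satisfied.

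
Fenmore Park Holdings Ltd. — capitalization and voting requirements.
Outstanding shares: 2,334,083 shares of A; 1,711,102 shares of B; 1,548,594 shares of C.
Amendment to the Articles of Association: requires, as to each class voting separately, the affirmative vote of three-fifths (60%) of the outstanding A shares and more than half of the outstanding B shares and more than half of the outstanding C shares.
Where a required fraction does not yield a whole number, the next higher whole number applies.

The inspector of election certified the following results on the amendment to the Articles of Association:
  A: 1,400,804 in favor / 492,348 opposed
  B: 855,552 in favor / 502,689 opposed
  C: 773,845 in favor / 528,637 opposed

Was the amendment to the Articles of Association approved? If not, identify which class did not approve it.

Not approved — the C shares did not give the required vote.

A: 3/5 of 2334083 = 1400449.80, rounded up to 1400450; 1,400,450 required, 1,400,804 in favor — approved.
B: a majority of 1711102 is 855552; 855,552 required, 855,552 in favor — approved.
C: a majority of 1548594 is 774298; 774,298 required, 773,845 in favor — not approved.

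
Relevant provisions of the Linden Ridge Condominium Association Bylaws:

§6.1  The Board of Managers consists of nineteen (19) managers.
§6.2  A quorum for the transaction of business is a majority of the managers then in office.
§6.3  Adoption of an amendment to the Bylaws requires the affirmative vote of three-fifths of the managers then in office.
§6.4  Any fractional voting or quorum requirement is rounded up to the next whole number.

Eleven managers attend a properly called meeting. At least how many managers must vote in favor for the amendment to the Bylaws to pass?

12

The amendment to the Bylaws requires three-fifths of the managers then in office (19).
3/5 of 19 = 11.40, rounded up to 12.
(Only 11 can vote, so the amendment to the Bylaws cannot pass at this meeting, but the required vote is still 12.)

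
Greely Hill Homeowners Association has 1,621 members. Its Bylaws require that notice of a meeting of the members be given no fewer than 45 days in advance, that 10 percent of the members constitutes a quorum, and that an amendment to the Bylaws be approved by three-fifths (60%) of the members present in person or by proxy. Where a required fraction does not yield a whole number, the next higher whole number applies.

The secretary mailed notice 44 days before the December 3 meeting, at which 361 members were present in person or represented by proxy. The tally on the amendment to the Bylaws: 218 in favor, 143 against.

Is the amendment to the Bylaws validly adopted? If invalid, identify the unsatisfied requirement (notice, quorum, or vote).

Notice: 44 days given; 45 required. Not satisfied.
Quorum: 10% of 1,621 = 162.10, rounded up to 163; 361 present. Satisfied.
Vote: requires three-fifths of those present (361); 3/5 of 361 = 216.60, rounded up to 217, so 217 needed; 218 in favor. Satisfied.

Invalid — notice requirement not satisfied.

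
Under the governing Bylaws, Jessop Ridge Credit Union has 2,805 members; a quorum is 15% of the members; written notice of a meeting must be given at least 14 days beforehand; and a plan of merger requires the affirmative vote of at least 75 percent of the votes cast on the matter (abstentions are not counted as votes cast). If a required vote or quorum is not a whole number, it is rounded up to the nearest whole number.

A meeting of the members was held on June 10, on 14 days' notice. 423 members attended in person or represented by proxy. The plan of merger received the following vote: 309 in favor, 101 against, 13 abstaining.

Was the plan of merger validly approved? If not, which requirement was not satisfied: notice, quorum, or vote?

Notice: 14 days given; 14 required. Satisfied.
Quorum: 15% of 2,805 = 420.75, rounded up to 421; 423 present. Satisfied.
Vote: requires three-fourths of the votes cast (423 − 13 abstaining = 410); 3/4 of 410 = 307.50, rounded up to 308, so 308 needed; 309 in favor. Satisfied.

Valid — all requirements satisfied.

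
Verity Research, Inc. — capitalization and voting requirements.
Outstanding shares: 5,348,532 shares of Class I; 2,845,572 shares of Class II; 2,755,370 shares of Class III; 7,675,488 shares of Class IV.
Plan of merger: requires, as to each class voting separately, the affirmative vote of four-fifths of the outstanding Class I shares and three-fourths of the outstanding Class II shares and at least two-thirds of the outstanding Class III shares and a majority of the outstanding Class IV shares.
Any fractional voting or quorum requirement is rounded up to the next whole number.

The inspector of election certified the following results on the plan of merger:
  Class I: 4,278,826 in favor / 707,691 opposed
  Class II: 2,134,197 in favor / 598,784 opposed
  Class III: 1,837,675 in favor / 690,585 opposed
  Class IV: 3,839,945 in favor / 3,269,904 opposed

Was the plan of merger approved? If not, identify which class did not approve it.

Class I: 4/5 of 5348532 = 4278825.60, rounded up to 4278826; 4,278,826 required, 4,278,826 in favor — approved.
Class II: 3/4 of 2845572 = 2134179; 2,134,179 required, 2,134,197 in favor — approved.
Class III: 2/3 of 2755370 = 1836913.33, rounded up to 1836914; 1,836,914 required, 1,837,675 in favor — approved.
Class IV: a majority of 7675488 is 3837745; 3,837,745 required, 3,839,945 in favor — approved.

Approved — every class gave the required vote.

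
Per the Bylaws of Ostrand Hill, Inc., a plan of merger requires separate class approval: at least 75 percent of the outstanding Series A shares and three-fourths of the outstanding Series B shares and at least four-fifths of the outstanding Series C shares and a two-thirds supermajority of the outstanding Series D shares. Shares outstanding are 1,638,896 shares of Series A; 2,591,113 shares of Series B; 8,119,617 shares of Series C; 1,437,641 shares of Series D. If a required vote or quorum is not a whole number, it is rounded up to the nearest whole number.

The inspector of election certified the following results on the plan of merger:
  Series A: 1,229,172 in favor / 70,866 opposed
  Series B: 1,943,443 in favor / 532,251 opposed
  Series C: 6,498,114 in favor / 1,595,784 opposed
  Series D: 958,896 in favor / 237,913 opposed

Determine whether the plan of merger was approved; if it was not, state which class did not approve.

Approved — every class gave the required vote.

Series A: 3/4 of 1638896 = 1229172; 1,229,172 required, 1,229,172 in favor — approved.
Series B: 3/4 of 2591113 = 1943334.75, rounded up to 1943335; 1,943,335 required, 1,943,443 in favor — approved.
Series C: 4/5 of 8119617 = 6495693.60, rounded up to 6495694; 6,495,694 required, 6,498,114 in favor — approved.
Series D: 2/3 of 1437641 = 958427.33, rounded up to 958428; 958,428 required, 958,896 in favor — approved.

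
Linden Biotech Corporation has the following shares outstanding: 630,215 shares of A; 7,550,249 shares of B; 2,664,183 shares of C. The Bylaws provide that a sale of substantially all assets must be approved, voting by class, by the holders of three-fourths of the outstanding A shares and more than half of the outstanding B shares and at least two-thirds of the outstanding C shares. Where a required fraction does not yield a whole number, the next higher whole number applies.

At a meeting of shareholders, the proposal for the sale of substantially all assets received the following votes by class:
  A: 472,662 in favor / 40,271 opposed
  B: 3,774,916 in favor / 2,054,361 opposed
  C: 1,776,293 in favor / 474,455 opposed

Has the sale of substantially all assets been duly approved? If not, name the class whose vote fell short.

A: 3/4 of 630215 = 472661.25, rounded up to 472662; 472,662 required, 472,662 in favor — approved.
B: a majority of 7550249 is 3775125; 3,775,125 required, 3,774,916 in favor — not approved.
C: 2/3 of 2664183 = 1776122; 1,776,122 required, 1,776,293 in favor — approved.

Not approved — the B shares did not give the required vote.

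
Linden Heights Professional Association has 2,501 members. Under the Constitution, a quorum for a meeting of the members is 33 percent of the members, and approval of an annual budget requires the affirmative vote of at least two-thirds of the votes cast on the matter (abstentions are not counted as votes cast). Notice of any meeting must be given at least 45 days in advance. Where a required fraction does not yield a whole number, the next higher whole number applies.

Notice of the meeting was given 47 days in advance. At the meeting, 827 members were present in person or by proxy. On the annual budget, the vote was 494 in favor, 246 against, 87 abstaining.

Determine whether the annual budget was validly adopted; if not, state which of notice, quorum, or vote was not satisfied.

Notice: 47 days given; 45 required. Satisfied.
Quorum: 33% of 2,501 = 825.33, rounded up to 826; 827 present. Satisfied.
Vote: requires two-thirds of the votes cast (827 − 87 abstaining = 740); 2/3 of 740 = 493.33, rounded up to 494, so 494 needed; 494 in favor. Satisfied.

Valid — all requirements satisfied.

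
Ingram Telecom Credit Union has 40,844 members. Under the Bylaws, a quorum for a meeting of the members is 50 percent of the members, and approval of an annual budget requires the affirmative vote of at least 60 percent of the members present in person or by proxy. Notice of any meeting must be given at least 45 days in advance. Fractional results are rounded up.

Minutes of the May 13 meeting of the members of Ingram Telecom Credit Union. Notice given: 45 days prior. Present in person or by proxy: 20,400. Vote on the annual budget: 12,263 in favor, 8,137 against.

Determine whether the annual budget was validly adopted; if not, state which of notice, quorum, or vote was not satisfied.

Invalid — quorum requirement not satisfied.

Notice: 45 days given; 45 required. Satisfied.
Quorum: 50% of 40,844 = 20,422; 20,400 present. Not satisfied.
Vote: requires three-fifths of those present (20,400); 3/5 of 20400 = 12240, so 12,240 needed; 12,263 in favor. Satisfied.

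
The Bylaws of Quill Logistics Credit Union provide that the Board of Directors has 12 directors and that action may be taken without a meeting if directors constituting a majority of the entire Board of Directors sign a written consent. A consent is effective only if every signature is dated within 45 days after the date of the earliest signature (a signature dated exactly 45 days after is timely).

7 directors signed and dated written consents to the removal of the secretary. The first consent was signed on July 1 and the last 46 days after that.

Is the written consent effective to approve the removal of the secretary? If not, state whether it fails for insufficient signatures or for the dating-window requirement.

Not effective — dating-window requirement not satisfied.

Signatures required: a majority of 12 — a majority of 12 is 7, so 7 needed; 7 signed. Sufficient.
Dating window: the latest signature is 46 days after the earliest; the limit is 45 days. Outside the window.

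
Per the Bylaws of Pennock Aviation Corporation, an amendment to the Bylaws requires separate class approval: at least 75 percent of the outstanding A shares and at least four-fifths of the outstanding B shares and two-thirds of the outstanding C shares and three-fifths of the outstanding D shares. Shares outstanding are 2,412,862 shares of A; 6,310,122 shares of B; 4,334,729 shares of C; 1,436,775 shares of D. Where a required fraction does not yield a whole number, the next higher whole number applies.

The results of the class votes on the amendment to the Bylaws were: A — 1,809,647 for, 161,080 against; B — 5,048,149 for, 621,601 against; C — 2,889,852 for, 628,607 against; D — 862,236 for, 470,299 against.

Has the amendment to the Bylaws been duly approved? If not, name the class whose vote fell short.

A: 3/4 of 2412862 = 1809646.50, rounded up to 1809647; 1,809,647 required, 1,809,647 in favor — approved.
B: 4/5 of 6310122 = 5048097.60, rounded up to 5048098; 5,048,098 required, 5,048,149 in favor — approved.
C: 2/3 of 4334729 = 2889819.33, rounded up to 2889820; 2,889,820 required, 2,889,852 in favor — approved.
D: 3/5 of 1436775 = 862065; 862,065 required, 862,236 in favor — approved.

Approved — every class gave the required vote.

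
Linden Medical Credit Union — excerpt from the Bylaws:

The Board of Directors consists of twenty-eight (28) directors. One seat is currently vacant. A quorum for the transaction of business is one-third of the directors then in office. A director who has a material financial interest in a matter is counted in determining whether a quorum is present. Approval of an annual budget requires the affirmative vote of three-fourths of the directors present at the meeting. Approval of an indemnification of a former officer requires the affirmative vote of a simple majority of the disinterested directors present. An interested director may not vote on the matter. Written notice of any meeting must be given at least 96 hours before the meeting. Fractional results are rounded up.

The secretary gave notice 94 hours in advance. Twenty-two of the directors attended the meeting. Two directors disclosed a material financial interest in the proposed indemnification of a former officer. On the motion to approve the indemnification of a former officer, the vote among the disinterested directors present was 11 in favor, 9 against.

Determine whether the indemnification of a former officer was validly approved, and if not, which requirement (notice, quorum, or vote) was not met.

Invalid — notice requirement not satisfied.

Notice: 94 hours given; 96 required (94 < 96). Not satisfied.
Quorum: 22 present (interested directors count toward quorum); quorum is 9. Satisfied.
Vote: the indemnification of a former officer requires a majority of the disinterested directors present (22 − 2 = 20). A majority of 20 is 11, so 11 affirmative votes are needed; 11 voted in favor. Satisfied.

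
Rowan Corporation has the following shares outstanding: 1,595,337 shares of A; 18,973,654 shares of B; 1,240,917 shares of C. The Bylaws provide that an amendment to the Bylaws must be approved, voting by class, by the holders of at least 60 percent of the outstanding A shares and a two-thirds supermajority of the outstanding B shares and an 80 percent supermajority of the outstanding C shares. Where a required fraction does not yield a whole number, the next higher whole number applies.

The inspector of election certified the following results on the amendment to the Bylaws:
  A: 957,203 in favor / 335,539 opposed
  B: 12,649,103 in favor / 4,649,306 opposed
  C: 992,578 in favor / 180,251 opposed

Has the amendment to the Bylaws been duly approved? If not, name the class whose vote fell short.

Not approved — the C shares did not give the required vote.

A: 3/5 of 1595337 = 957202.20, rounded up to 957203; 957,203 required, 957,203 in favor — approved.
B: 2/3 of 18973654 = 12649102.67, rounded up to 12649103; 12,649,103 required, 12,649,103 in favor — approved.
C: 4/5 of 1240917 = 992733.60, rounded up to 992734; 992,734 required, 992,578 in favor — not approved.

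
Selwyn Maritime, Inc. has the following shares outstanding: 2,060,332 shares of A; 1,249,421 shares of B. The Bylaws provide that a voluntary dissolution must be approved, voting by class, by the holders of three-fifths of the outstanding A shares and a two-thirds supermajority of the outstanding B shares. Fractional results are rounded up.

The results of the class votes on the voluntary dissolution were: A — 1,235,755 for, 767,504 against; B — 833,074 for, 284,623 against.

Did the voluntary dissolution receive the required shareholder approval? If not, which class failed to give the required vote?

A: 3/5 of 2060332 = 1236199.20, rounded up to 1236200; 1,236,200 required, 1,235,755 in favor — not approved.
B: 2/3 of 1249421 = 832947.33, rounded up to 832948; 832,948 required, 833,074 in favor — approved.

Not approved — the A shares did not give the required vote.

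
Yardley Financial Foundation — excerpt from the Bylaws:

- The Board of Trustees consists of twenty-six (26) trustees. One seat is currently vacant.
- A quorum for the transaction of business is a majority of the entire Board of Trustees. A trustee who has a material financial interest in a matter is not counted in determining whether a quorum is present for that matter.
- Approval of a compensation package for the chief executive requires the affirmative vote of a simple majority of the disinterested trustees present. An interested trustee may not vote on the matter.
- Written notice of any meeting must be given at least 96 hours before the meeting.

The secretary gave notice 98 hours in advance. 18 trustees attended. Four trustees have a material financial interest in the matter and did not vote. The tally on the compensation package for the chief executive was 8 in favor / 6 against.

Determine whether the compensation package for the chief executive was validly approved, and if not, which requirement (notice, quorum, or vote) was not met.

Notice: 98 hours given; 96 required (98 ≥ 96). Satisfied.
Quorum: 18 present, but the 4 interested trustees do not count, leaving 14. Quorum is 14. Satisfied.
Vote: the compensation package for the chief executive requires a majority of the disinterested trustees present (18 − 4 = 14). A majority of 14 is 8, so 8 affirmative votes are needed; 8 voted in favor. Satisfied.

Valid — all requirements satisfied.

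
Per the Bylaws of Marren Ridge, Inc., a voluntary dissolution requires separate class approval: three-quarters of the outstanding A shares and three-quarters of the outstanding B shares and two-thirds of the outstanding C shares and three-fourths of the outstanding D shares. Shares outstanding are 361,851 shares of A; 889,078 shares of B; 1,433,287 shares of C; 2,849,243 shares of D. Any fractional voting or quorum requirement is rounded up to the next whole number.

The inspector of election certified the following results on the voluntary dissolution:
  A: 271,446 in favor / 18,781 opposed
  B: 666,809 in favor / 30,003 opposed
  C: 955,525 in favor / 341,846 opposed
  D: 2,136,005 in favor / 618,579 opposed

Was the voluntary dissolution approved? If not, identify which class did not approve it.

A: 3/4 of 361851 = 271388.25, rounded up to 271389; 271,389 required, 271,446 in favor — approved.
B: 3/4 of 889078 = 666808.50, rounded up to 666809; 666,809 required, 666,809 in favor — approved.
C: 2/3 of 1433287 = 955524.67, rounded up to 955525; 955,525 required, 955,525 in favor — approved.
D: 3/4 of 2849243 = 2136932.25, rounded up to 2136933; 2,136,933 required, 2,136,005 in favor — not approved.

Not approved — the D shares did not give the required vote.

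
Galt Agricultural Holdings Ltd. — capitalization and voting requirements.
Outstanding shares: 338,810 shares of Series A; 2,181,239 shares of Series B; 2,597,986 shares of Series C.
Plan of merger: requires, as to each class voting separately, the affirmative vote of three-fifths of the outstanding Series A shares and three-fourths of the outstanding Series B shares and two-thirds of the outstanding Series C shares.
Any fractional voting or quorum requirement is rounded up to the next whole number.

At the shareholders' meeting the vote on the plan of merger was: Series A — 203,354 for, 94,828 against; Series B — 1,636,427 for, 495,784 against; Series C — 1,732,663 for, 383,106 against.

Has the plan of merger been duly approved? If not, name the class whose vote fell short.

Approved — every class gave the required vote.

Series A: 3/5 of 338810 = 203286; 203,286 required, 203,354 in favor — approved.
Series B: 3/4 of 2181239 = 1635929.25, rounded up to 1635930; 1,635,930 required, 1,636,427 in favor — approved.
Series C: 2/3 of 2597986 = 1731990.67, rounded up to 1731991; 1,731,991 required, 1,732,663 in favor — approved.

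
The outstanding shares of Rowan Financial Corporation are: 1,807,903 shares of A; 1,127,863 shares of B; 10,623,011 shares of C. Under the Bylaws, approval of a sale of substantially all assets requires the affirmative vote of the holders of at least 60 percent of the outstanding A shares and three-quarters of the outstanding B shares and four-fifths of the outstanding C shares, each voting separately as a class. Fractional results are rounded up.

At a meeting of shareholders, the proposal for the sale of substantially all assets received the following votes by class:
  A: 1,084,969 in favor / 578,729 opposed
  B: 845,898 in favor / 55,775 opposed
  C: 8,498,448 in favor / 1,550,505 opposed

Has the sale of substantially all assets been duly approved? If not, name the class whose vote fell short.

Approved — every class gave the required vote.

A: 3/5 of 1807903 = 1084741.80, rounded up to 1084742; 1,084,742 required, 1,084,969 in favor — approved.
B: 3/4 of 1127863 = 845897.25, rounded up to 845898; 845,898 required, 845,898 in favor — approved.
C: 4/5 of 10623011 = 8498408.80, rounded up to 8498409; 8,498,409 required, 8,498,448 in favor — approved.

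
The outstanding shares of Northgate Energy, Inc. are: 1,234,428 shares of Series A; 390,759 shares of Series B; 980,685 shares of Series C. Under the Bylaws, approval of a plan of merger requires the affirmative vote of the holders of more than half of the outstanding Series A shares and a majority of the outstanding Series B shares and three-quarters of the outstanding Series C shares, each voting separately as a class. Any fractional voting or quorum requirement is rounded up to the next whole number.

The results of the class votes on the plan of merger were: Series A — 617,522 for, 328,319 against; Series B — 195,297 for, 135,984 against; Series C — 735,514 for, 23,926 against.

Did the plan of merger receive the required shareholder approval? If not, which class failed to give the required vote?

Not approved — the Series B shares did not give the required vote.

Series A: a majority of 1234428 is 617215; 617,215 required, 617,522 in favor — approved.
Series B: a majority of 390759 is 195380; 195,380 required, 195,297 in favor — not approved.
Series C: 3/4 of 980685 = 735513.75, rounded up to 735514; 735,514 required, 735,514 in favor — approved.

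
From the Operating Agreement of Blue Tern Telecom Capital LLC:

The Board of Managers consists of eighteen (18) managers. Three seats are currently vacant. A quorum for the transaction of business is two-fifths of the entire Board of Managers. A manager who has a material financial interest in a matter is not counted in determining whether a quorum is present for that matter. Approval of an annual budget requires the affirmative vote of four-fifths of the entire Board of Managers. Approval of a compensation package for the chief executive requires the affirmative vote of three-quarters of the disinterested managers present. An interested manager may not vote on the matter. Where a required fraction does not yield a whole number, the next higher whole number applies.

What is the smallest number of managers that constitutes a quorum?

2/5 of 18 = 7.20, rounded up to 8.

8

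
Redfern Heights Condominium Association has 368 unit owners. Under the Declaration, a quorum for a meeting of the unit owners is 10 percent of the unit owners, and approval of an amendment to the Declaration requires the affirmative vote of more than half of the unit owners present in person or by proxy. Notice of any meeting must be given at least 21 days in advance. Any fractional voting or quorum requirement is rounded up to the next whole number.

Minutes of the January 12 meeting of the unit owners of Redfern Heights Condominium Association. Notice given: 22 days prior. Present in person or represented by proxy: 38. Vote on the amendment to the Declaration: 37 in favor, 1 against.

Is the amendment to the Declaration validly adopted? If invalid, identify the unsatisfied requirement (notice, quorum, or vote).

Notice: 22 days given; 21 required. Satisfied.
Quorum: 10% of 368 = 36.80, rounded up to 37; 38 present. Satisfied.
Vote: requires a majority of those present (38); a majority of 38 is 20, so 20 needed; 37 in favor. Satisfied.

Valid — all requirements satisfied.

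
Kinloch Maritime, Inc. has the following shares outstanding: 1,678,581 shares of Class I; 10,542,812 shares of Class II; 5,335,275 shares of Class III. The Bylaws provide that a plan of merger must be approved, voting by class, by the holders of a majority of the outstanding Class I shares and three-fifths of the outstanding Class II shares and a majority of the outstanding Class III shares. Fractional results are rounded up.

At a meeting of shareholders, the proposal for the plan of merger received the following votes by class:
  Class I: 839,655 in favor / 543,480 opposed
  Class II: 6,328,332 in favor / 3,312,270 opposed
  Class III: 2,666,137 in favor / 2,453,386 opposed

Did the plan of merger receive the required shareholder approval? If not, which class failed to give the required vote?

Not approved — the Class III shares did not give the required vote.

Class I: a majority of 1678581 is 839291; 839,291 required, 839,655 in favor — approved.
Class II: 3/5 of 10542812 = 6325687.20, rounded up to 6325688; 6,325,688 required, 6,328,332 in favor — approved.
Class III: a majority of 5335275 is 2667638; 2,667,638 required, 2,666,137 in favor — not approved.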